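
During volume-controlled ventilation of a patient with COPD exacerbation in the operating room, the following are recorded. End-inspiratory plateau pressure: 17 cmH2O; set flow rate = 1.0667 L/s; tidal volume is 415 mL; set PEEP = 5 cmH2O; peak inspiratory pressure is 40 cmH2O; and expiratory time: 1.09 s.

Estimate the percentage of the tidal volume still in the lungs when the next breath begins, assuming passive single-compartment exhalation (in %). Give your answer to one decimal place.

R = (PIP − Pplat)/V̇ = (40 − 17) / 1.0667 = 23.0/1.0667 = 21.562 cmH2O·s/L.
C = Vt/(Pplat − PEEP) = 415.0 / (17 − 5) = 415.0/12.0 = 34.583 mL/cmH2O.
τ = R × C = 21.562 × 0.03458 L/cmH2O = 0.7456 s.
Fraction remaining at end-expiration = e^(−Te/τ) = e^(−1.09/0.7456) = 0.2318 → 23.18%.

23.2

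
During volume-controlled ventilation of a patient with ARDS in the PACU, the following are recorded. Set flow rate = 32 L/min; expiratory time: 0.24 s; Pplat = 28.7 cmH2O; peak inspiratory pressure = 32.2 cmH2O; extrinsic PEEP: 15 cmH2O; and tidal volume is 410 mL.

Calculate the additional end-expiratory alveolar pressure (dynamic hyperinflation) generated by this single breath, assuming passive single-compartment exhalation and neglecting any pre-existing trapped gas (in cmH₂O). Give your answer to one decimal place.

4.0

Flow: 32 L/min ÷ 60 = 0.5333 L/s.
R = (PIP − Pplat)/V̇ = (32.2 − 28.7) / 0.5333 = 3.5/0.5333 = 6.563 cmH2O·s/L.
C = Vt/(Pplat − PEEP) = 410.0 / (28.7 − 15) = 410.0/13.7 = 29.927 mL/cmH2O.
τ = R × C = 6.563 × 0.02993 L/cmH2O = 0.1964 s.
Fraction remaining = e^(−Te/τ) = e^(−0.24/0.1964) = 0.2946; trapped volume = 410.0 × 0.2946 = 120.79 mL.
Additional alveolar pressure from trapping ≈ V_trapped / C = 120.79 / 29.927 = 4.036 cmH2O.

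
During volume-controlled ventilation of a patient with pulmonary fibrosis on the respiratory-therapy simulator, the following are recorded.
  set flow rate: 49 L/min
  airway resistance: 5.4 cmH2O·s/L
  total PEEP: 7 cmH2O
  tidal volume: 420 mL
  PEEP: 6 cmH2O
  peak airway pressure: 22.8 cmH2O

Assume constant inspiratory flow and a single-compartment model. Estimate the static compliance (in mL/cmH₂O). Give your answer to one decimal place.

Flow: 49 L/min ÷ 60 = 0.8167 L/s.
Total PEEP = 7 cmH2O (set 6 + intrinsic 1); this is the baseline alveolar pressure.
Equation of motion (constant flow): PIP = Vt/C + R·V̇ + PEEP.
Vt/C = PIP − R·V̇ − PEEP = 22.8 − 5.4×0.8167 − 7 = 22.8 − 4.41 − 7 = 11.39 cmH2O.
C = Vt / 11.39 = 420 / 11.39 = 36.874 mL/cmH2O.

36.9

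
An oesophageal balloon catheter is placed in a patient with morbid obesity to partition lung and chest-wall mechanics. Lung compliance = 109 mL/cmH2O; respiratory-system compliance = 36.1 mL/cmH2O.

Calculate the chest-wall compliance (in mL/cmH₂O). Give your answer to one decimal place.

54.0

1/Ccw = 1/Crs − 1/CL.
1/Ccw = 1/36.1 − 1/109 = 0.01853.
Ccw = 53.967 mL/cmH2O.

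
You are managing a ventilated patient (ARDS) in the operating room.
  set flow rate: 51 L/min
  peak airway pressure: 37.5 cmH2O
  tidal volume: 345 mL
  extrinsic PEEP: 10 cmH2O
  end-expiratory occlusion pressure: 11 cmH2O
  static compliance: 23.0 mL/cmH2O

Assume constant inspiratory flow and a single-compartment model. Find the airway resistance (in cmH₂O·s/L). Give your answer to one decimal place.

13.5

Flow: 51 L/min ÷ 60 = 0.85 L/s.
Total PEEP = 11 cmH2O (set 10 + intrinsic 1); this is the baseline alveolar pressure.
Equation of motion (constant flow): PIP = Vt/C + R·V̇ + PEEP.
R·V̇ = PIP − Vt/C − PEEP = 37.5 − 345/23.0 − 11 = 37.5 − 15.0 − 11 = 11.5 cmH2O.
R = 11.5 / 0.85 = 13.529 cmH2O·s/L.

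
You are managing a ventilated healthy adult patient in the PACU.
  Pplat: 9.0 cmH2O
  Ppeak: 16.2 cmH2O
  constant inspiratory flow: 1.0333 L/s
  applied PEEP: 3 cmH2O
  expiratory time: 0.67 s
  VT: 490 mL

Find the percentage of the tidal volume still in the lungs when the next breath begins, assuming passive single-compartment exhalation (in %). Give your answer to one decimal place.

R = (PIP − Pplat)/V̇ = (16.2 − 9.0) / 1.0333 = 7.2/1.0333 = 6.968 cmH2O·s/L.
C = Vt/(Pplat − PEEP) = 490.0 / (9.0 − 3) = 490.0/6.0 = 81.667 mL/cmH2O.
τ = R × C = 6.968 × 0.08167 L/cmH2O = 0.5691 s.
Fraction remaining at end-expiration = e^(−Te/τ) = e^(−0.67/0.5691) = 0.3081 → 30.81%.

30.8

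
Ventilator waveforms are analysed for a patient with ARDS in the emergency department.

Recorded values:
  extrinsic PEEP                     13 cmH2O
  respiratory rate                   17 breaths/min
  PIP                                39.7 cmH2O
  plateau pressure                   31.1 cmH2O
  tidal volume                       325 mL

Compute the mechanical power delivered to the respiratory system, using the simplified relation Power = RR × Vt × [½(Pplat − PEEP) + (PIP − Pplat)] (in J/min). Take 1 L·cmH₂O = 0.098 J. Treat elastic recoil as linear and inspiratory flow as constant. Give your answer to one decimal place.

9.6

Per-breath work = Vt × [½(Pplat−PEEP) + (PIP−Pplat)] = 0.325 × [0.5×18.1 + 8.6] = 0.325 × 17.65 = 5.736 L·cmH2O.
Power = 17 × 5.736 = 97.512 L·cmH2O/min.
× 0.098 J/(L·cmH2O) → 9.556 J/min.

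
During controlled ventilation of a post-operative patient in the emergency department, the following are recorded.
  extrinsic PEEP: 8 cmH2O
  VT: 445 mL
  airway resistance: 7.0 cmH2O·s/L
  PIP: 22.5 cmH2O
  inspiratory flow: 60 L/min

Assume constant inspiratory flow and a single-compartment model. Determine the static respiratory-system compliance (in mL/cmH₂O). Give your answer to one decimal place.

59.3

Flow: 60 L/min ÷ 60 = 1 L/s.
Equation of motion (constant flow): PIP = Vt/C + R·V̇ + PEEP.
Vt/C = PIP − R·V̇ − PEEP = 22.5 − 7.0×1 − 8 = 22.5 − 7.0 − 8 = 7.5 cmH2O.
C = Vt / 7.5 = 445 / 7.5 = 59.333 mL/cmH2O.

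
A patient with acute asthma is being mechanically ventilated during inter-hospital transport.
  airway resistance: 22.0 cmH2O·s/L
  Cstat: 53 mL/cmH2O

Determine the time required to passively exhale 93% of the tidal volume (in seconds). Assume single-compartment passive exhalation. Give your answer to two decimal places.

τ = R × C = 22.0 × 53 mL/cmH2O = 22.0 × 0.053 L/cmH2O = 1.166 s.
Exhaled fraction f = 1 − e^(−t/τ) → t = −τ·ln(1 − f) = −1.166·ln(0.07) = 3.101 s.

3.10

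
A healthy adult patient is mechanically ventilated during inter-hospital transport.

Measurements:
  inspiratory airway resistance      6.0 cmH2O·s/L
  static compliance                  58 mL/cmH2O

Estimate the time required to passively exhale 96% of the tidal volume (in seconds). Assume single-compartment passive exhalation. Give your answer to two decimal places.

τ = R × C = 6.0 × 58 mL/cmH2O = 6.0 × 0.058 L/cmH2O = 0.348 s.
Exhaled fraction f = 1 − e^(−t/τ) → t = −τ·ln(1 − f) = −0.348·ln(0.04) = 1.12 s.

1.12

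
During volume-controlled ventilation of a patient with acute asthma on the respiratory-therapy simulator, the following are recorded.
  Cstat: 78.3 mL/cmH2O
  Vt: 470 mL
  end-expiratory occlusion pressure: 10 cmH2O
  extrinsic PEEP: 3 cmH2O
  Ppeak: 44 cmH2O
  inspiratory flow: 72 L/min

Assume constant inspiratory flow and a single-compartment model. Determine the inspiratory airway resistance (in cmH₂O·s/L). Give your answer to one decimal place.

Flow: 72 L/min ÷ 60 = 1.2 L/s.
Total PEEP = 10 cmH2O (set 3 + intrinsic 7); this is the baseline alveolar pressure.
Equation of motion (constant flow): PIP = Vt/C + R·V̇ + PEEP.
R·V̇ = PIP − Vt/C − PEEP = 44 − 470/78.3 − 10 = 44 − 6.003 − 10 = 27.997 cmH2O.
R = 27.997 / 1.2 = 23.331 cmH2O·s/L.

23.3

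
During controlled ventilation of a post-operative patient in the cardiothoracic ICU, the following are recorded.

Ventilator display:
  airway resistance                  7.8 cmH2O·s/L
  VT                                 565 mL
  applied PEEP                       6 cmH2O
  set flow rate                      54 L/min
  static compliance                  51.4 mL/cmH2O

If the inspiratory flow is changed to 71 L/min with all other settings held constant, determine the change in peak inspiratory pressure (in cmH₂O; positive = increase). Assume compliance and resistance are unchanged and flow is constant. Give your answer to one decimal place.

Flow: 54 L/min ÷ 60 = 0.9 L/s.
New flow: 71 L/min ÷ 60 = 1.1833 L/s.
PIP = Vt/C + R·V̇ + PEEP (constant-flow equation of motion).
Only the resistive term changes: ΔPIP = R × ΔV̇ = 7.8 × (1.1833 − 0.9) = 7.8 × 0.2833 = 2.21 cmH2O.

2.2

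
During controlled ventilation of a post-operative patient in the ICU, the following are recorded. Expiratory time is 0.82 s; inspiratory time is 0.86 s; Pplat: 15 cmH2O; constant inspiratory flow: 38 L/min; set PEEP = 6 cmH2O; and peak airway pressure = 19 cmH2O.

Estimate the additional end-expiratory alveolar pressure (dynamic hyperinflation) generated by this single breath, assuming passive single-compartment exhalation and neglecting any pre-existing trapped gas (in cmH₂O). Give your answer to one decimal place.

1.1

Flow: 38 L/min ÷ 60 = 0.6333 L/s.
Vt = flow × Ti = 0.6333 L/s × 0.86 s × 1000 mL/L = 544.64 mL.
R = (PIP − Pplat)/V̇ = (19 − 15) / 0.6333 = 4.0/0.6333 = 6.316 cmH2O·s/L.
C = Vt/(Pplat − PEEP) = 544.64 / (15 − 6) = 544.64/9.0 = 60.516 mL/cmH2O.
τ = R × C = 6.316 × 0.06052 L/cmH2O = 0.3822 s.
Fraction remaining = e^(−Te/τ) = e^(−0.82/0.3822) = 0.117; trapped volume = 544.64 × 0.117 = 63.723 mL.
Additional alveolar pressure from trapping ≈ V_trapped / C = 63.723 / 60.516 = 1.053 cmH2O.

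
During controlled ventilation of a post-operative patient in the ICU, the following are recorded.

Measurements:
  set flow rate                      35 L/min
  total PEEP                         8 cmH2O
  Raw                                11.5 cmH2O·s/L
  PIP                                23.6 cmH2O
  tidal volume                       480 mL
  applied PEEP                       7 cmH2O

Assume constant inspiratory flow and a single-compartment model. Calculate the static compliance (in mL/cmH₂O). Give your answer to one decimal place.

54.0

Flow: 35 L/min ÷ 60 = 0.5833 L/s.
Total PEEP = 8 cmH2O (set 7 + intrinsic 1); this is the baseline alveolar pressure.
Equation of motion (constant flow): PIP = Vt/C + R·V̇ + PEEP.
Vt/C = PIP − R·V̇ − PEEP = 23.6 − 11.5×0.5833 − 8 = 23.6 − 6.708 − 8 = 8.892 cmH2O.
C = Vt / 8.892 = 480 / 8.892 = 53.981 mL/cmH2O.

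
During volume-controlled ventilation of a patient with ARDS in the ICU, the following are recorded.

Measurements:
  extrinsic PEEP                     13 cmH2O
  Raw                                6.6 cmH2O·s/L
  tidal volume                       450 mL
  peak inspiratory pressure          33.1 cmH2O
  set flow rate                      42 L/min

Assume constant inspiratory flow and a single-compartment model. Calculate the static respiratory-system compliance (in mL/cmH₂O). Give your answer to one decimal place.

Flow: 42 L/min ÷ 60 = 0.7 L/s.
Equation of motion (constant flow): PIP = Vt/C + R·V̇ + PEEP.
Vt/C = PIP − R·V̇ − PEEP = 33.1 − 6.6×0.7 − 13 = 33.1 − 4.62 − 13 = 15.48 cmH2O.
C = Vt / 15.48 = 450 / 15.48 = 29.07 mL/cmH2O.

29.1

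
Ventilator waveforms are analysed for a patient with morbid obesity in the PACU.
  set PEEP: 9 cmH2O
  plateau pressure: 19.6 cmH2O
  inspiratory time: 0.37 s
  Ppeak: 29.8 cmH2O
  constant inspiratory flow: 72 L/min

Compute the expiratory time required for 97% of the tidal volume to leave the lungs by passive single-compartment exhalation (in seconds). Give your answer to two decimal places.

Flow: 72 L/min ÷ 60 = 1.2 L/s.
Vt = flow × Ti = 1.2 L/s × 0.37 s × 1000 mL/L = 444.0 mL.
R = (PIP − Pplat)/V̇ = (29.8 − 19.6) / 1.2 = 10.2/1.2 = 8.5 cmH2O·s/L.
C = Vt/(Pplat − PEEP) = 444.0 / (19.6 − 9) = 444.0/10.6 = 41.887 mL/cmH2O.
τ = R × C = 8.5 × 0.04189 L/cmH2O = 0.3561 s.
t = −τ·ln(1 − 0.97) = −0.3561·ln(0.03) = 1.249 s.

1.25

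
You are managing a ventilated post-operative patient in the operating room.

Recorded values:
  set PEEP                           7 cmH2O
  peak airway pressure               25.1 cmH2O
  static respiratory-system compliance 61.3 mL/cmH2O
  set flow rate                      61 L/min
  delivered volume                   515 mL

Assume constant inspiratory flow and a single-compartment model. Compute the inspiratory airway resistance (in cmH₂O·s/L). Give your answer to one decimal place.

9.5

Flow: 61 L/min ÷ 60 = 1.0167 L/s.
Equation of motion (constant flow): PIP = Vt/C + R·V̇ + PEEP.
R·V̇ = PIP − Vt/C − PEEP = 25.1 − 515/61.3 − 7 = 25.1 − 8.401 − 7 = 9.699 cmH2O.
R = 9.699 / 1.0167 = 9.54 cmH2O·s/L.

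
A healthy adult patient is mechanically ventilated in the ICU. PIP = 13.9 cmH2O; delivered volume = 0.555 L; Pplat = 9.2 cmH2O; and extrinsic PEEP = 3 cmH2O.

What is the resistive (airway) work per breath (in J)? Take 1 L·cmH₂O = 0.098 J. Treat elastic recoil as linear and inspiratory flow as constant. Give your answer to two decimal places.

With constant inspiratory flow the resistive pressure is constant at PIP − Pplat = 13.9 − 9.2 = 4.7 cmH2O, so resistive work = 4.7 × 0.555 = 2.609 L·cmH2O.
× 0.098 J/(L·cmH2O) → 0.2557 J.

0.26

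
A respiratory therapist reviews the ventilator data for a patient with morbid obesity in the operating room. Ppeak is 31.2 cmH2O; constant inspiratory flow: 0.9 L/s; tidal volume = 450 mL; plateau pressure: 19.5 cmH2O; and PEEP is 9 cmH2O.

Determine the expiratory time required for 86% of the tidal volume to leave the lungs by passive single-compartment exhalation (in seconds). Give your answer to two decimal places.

R = (PIP − Pplat)/V̇ = (31.2 − 19.5) / 0.9 = 11.7/0.9 = 13.0 cmH2O·s/L.
C = Vt/(Pplat − PEEP) = 450.0 / (19.5 − 9) = 450.0/10.5 = 42.857 mL/cmH2O.
τ = R × C = 13.0 × 0.04286 L/cmH2O = 0.5572 s.
t = −τ·ln(1 − 0.86) = −0.5572·ln(0.14) = 1.096 s.

1.10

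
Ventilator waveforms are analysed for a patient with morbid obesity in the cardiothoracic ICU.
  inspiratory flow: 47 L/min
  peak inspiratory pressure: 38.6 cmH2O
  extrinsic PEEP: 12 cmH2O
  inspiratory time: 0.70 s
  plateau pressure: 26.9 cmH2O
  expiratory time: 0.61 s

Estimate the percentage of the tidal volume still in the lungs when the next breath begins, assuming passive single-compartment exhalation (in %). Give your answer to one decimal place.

33.0

Flow: 47 L/min ÷ 60 = 0.7833 L/s.
Vt = flow × Ti = 0.7833 L/s × 0.70 s × 1000 mL/L = 548.31 mL.
R = (PIP − Pplat)/V̇ = (38.6 − 26.9) / 0.7833 = 11.7/0.7833 = 14.937 cmH2O·s/L.
C = Vt/(Pplat − PEEP) = 548.31 / (26.9 − 12) = 548.31/14.9 = 36.799 mL/cmH2O.
τ = R × C = 14.937 × 0.0368 L/cmH2O = 0.5497 s.
Fraction remaining at end-expiration = e^(−Te/τ) = e^(−0.61/0.5497) = 0.3297 → 32.97%.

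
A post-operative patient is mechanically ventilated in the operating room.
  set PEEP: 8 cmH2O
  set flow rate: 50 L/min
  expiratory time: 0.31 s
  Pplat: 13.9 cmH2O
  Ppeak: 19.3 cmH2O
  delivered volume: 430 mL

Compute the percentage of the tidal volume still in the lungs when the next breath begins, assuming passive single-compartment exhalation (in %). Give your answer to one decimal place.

51.9

Flow: 50 L/min ÷ 60 = 0.8333 L/s.
R = (PIP − Pplat)/V̇ = (19.3 − 13.9) / 0.8333 = 5.4/0.8333 = 6.48 cmH2O·s/L.
C = Vt/(Pplat − PEEP) = 430.0 / (13.9 − 8) = 430.0/5.9 = 72.881 mL/cmH2O.
τ = R × C = 6.48 × 0.07288 L/cmH2O = 0.4723 s.
Fraction remaining at end-expiration = e^(−Te/τ) = e^(−0.31/0.4723) = 0.5187 → 51.87%.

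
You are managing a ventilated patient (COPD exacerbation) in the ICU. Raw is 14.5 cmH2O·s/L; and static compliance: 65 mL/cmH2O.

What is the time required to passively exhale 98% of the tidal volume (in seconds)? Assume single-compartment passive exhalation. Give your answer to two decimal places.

τ = R × C = 14.5 × 65 mL/cmH2O = 14.5 × 0.065 L/cmH2O = 0.9425 s.
Exhaled fraction f = 1 − e^(−t/τ) → t = −τ·ln(1 − f) = −0.9425·ln(0.02) = 3.687 s.

3.69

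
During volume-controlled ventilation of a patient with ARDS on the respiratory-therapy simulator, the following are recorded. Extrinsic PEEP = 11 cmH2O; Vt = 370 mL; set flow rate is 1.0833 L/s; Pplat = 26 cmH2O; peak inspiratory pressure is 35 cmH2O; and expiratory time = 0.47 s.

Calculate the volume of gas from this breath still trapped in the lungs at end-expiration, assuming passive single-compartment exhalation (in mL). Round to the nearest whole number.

R = (PIP − Pplat)/V̇ = (35 − 26) / 1.0833 = 9.0/1.0833 = 8.308 cmH2O·s/L.
C = Vt/(Pplat − PEEP) = 370.0 / (26 − 11) = 370.0/15.0 = 24.667 mL/cmH2O.
τ = R × C = 8.308 × 0.02467 L/cmH2O = 0.205 s.
Fraction remaining = e^(−Te/τ) = e^(−0.47/0.205) = 0.101.
Trapped volume = 370.0 × 0.101 = 37.37 mL.

37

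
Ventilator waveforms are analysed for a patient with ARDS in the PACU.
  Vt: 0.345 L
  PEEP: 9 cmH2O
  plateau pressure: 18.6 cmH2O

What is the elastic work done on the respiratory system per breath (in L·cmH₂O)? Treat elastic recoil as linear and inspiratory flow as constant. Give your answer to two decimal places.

Elastic work ≈ ½ × (Pplat − PEEP) × Vt = 0.5 × (18.6 − 9) × 0.345 L = 0.5 × 9.6 × 0.345 = 1.656 L·cmH2O.

1.66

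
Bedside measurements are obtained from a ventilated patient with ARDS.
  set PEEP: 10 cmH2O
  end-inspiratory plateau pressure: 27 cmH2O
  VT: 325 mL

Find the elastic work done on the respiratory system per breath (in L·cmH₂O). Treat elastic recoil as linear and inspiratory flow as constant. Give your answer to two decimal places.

2.76

Elastic work ≈ ½ × (Pplat − PEEP) × Vt = 0.5 × (27 − 10) × 0.325 L = 0.5 × 17.0 × 0.325 = 2.763 L·cmH2O.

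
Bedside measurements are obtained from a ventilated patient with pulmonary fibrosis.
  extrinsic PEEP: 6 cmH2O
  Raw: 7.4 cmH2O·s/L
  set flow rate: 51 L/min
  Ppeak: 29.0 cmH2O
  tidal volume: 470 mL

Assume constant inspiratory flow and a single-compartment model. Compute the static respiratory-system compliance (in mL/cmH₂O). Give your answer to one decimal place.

Flow: 51 L/min ÷ 60 = 0.85 L/s.
Equation of motion (constant flow): PIP = Vt/C + R·V̇ + PEEP.
Vt/C = PIP − R·V̇ − PEEP = 29.0 − 7.4×0.85 − 6 = 29.0 − 6.29 − 6 = 16.71 cmH2O.
C = Vt / 16.71 = 470 / 16.71 = 28.127 mL/cmH2O.

28.1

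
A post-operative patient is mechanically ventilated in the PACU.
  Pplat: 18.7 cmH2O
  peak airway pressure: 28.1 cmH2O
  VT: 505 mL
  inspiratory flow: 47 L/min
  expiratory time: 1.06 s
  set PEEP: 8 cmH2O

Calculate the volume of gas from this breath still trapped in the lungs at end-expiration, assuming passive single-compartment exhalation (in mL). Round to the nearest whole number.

78

Flow: 47 L/min ÷ 60 = 0.7833 L/s.
R = (PIP − Pplat)/V̇ = (28.1 − 18.7) / 0.7833 = 9.4/0.7833 = 12.001 cmH2O·s/L.
C = Vt/(Pplat − PEEP) = 505.0 / (18.7 − 8) = 505.0/10.7 = 47.196 mL/cmH2O.
τ = R × C = 12.001 × 0.0472 L/cmH2O = 0.5664 s.
Fraction remaining = e^(−Te/τ) = e^(−1.06/0.5664) = 0.1539.
Trapped volume = 505.0 × 0.1539 = 77.72 mL.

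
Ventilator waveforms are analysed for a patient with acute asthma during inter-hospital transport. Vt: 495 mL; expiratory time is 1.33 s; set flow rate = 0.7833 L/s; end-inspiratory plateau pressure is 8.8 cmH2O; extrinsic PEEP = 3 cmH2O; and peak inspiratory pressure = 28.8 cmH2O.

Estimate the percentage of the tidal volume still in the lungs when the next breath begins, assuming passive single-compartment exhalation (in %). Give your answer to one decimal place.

R = (PIP − Pplat)/V̇ = (28.8 − 8.8) / 0.7833 = 20.0/0.7833 = 25.533 cmH2O·s/L.
C = Vt/(Pplat − PEEP) = 495.0 / (8.8 − 3) = 495.0/5.8 = 85.345 mL/cmH2O.
τ = R × C = 25.533 × 0.08535 L/cmH2O = 2.179 s.
Fraction remaining at end-expiration = e^(−Te/τ) = e^(−1.33/2.179) = 0.5431 → 54.31%.

54.3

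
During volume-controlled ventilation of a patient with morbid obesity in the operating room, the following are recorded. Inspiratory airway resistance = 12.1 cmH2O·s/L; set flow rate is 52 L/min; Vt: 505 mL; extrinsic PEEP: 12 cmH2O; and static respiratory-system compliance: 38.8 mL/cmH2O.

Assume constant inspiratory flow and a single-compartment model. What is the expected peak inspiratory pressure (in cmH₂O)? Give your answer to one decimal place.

Flow: 52 L/min ÷ 60 = 0.8667 L/s.
Equation of motion (constant flow): PIP = Vt/C + R·V̇ + PEEP.
PIP = 505/38.8 + 12.1×0.8667 + 12 = 13.015 + 10.487 + 12 = 35.502 cmH2O.

35.5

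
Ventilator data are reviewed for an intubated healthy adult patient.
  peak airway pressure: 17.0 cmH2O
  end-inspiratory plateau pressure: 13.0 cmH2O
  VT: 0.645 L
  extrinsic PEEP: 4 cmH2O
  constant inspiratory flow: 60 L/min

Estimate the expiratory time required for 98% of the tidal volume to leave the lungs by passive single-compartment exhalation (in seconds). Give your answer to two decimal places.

Flow: 60 L/min ÷ 60 = 1 L/s.
R = (PIP − Pplat)/V̇ = (17.0 − 13.0) / 1 = 4.0/1 = 4.0 cmH2O·s/L.
C = Vt/(Pplat − PEEP) = 645.0 / (13.0 − 4) = 645.0/9.0 = 71.667 mL/cmH2O.
τ = R × C = 4.0 × 0.07167 L/cmH2O = 0.2867 s.
t = −τ·ln(1 − 0.98) = −0.2867·ln(0.02) = 1.122 s.

1.12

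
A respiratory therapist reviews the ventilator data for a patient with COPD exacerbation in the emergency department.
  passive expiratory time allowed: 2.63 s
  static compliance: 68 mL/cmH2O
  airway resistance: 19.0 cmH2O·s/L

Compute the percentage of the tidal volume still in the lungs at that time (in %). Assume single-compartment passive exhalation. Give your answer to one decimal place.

13.1

τ = R × C = 19.0 × 68 mL/cmH2O = 19.0 × 0.068 L/cmH2O = 1.292 s.
Passive exhalation: V(t)/V₀ = e^(−t/τ) = e^(−2.63/1.292) = 0.1306.
Fraction remaining = 0.1306 → 13.06%.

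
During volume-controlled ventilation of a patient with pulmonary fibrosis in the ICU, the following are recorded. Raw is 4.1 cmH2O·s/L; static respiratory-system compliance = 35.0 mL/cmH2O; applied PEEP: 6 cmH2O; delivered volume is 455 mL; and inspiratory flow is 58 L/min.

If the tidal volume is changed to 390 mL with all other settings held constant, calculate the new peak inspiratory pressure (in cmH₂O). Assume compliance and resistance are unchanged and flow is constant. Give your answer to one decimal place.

Flow: 58 L/min ÷ 60 = 0.9667 L/s.
PIP = Vt/C + R·V̇ + PEEP (constant-flow equation of motion).
Only the elastic term changes: ΔPIP = ΔVt / C = (390 − 455) / 35.0 = -1.857 cmH2O.
Original PIP = 455/35.0 + 4.1×0.9667 + 6 = 22.963 cmH2O; new PIP = 22.963 + (-1.857) = 21.106 cmH2O.

21.1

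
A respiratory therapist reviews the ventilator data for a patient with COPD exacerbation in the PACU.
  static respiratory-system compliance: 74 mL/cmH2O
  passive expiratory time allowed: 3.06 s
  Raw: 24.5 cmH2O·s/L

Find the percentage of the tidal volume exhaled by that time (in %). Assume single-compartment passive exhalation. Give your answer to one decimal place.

81.5

τ = R × C = 24.5 × 74 mL/cmH2O = 24.5 × 0.074 L/cmH2O = 1.813 s.
Passive exhalation: V(t)/V₀ = e^(−t/τ) = e^(−3.06/1.813) = 0.1849.
Fraction exhaled = 1 − 0.1849 = 0.8151 → 81.51%.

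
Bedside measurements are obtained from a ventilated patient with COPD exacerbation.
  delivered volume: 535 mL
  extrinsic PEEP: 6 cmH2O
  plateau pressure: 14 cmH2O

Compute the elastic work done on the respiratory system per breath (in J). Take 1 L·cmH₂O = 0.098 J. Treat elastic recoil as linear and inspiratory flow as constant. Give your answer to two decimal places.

Elastic work ≈ ½ × (Pplat − PEEP) × Vt = 0.5 × (14 − 6) × 0.535 L = 0.5 × 8.0 × 0.535 = 2.14 L·cmH2O.
× 0.098 J/(L·cmH2O) → 0.2097 J.

0.21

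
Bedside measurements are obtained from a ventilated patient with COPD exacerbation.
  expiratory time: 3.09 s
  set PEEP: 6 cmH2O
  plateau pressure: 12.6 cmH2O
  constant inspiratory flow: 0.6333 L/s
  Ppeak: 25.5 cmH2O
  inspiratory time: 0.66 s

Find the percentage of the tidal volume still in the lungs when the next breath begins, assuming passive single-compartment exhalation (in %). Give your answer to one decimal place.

Vt = flow × Ti = 0.6333 L/s × 0.66 s × 1000 mL/L = 417.98 mL.
R = (PIP − Pplat)/V̇ = (25.5 − 12.6) / 0.6333 = 12.9/0.6333 = 20.369 cmH2O·s/L.
C = Vt/(Pplat − PEEP) = 417.98 / (12.6 − 6) = 417.98/6.6 = 63.33 mL/cmH2O.
τ = R × C = 20.369 × 0.06333 L/cmH2O = 1.29 s.
Fraction remaining at end-expiration = e^(−Te/τ) = e^(−3.09/1.29) = 0.09114 → 9.114%.

9.1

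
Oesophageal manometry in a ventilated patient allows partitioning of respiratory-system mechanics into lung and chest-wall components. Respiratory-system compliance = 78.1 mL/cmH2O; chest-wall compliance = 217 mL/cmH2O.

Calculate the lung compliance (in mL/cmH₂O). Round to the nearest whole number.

1/CL = 1/Crs − 1/Ccw.
1/CL = 1/78.1 − 1/217 = 0.008196.
CL = 122.01 mL/cmH2O.

122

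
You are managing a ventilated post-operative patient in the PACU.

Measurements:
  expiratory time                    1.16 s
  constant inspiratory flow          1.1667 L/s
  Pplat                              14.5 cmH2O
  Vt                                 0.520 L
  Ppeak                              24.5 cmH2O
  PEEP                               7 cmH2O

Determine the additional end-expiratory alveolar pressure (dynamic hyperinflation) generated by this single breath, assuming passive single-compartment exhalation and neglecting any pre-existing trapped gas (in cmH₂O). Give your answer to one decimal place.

R = (PIP − Pplat)/V̇ = (24.5 − 14.5) / 1.1667 = 10.0/1.1667 = 8.571 cmH2O·s/L.
C = Vt/(Pplat − PEEP) = 520.0 / (14.5 − 7) = 520.0/7.5 = 69.333 mL/cmH2O.
τ = R × C = 8.571 × 0.06933 L/cmH2O = 0.5942 s.
Fraction remaining = e^(−Te/τ) = e^(−1.16/0.5942) = 0.142; trapped volume = 520.0 × 0.142 = 73.84 mL.
Additional alveolar pressure from trapping ≈ V_trapped / C = 73.84 / 69.333 = 1.065 cmH2O.

1.1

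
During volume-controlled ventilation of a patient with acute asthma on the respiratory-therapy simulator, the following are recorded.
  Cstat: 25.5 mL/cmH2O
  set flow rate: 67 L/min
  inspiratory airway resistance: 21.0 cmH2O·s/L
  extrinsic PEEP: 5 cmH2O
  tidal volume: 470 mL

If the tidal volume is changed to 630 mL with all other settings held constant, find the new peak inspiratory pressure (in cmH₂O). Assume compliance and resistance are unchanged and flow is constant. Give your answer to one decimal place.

Flow: 67 L/min ÷ 60 = 1.1167 L/s.
PIP = Vt/C + R·V̇ + PEEP (constant-flow equation of motion).
Only the elastic term changes: ΔPIP = ΔVt / C = (630 − 470) / 25.5 = 6.275 cmH2O.
Original PIP = 470/25.5 + 21.0×1.1167 + 5 = 46.882 cmH2O; new PIP = 46.882 + (6.275) = 53.157 cmH2O.

53.2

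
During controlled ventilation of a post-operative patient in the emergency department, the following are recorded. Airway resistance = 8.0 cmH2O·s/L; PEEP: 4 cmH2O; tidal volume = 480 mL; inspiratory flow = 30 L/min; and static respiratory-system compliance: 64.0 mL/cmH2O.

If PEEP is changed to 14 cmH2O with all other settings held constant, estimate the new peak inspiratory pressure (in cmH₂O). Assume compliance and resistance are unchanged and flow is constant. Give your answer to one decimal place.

Flow: 30 L/min ÷ 60 = 0.5 L/s.
PIP = Vt/C + R·V̇ + PEEP (constant-flow equation of motion).
Only the baseline term changes: ΔPIP = ΔPEEP = 14 − 4 = 10.0 cmH2O.
Original PIP = 480/64.0 + 8.0×0.5 + 4 = 15.5 cmH2O; new PIP = 15.5 + (10.0) = 25.5 cmH2O.

25.5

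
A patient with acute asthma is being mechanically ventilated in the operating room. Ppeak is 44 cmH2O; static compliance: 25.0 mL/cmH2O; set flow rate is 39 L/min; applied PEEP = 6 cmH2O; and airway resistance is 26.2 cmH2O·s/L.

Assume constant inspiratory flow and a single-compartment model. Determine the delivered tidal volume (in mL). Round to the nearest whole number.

524

Flow: 39 L/min ÷ 60 = 0.65 L/s.
Equation of motion (constant flow): PIP = Vt/C + R·V̇ + PEEP.
Vt/C = PIP − R·V̇ − PEEP = 44 − 17.03 − 6 = 20.97 cmH2O.
Vt = C × 20.97 = 25.0 × 20.97 = 524.25 mL.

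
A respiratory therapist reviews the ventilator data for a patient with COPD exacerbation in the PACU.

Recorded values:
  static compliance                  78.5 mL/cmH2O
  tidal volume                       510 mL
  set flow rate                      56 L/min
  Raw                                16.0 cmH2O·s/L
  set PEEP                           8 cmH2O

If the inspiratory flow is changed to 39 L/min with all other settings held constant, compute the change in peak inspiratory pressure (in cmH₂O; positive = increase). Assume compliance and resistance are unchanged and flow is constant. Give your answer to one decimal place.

Flow: 56 L/min ÷ 60 = 0.9333 L/s.
New flow: 39 L/min ÷ 60 = 0.65 L/s.
PIP = Vt/C + R·V̇ + PEEP (constant-flow equation of motion).
Only the resistive term changes: ΔPIP = R × ΔV̇ = 16.0 × (0.65 − 0.9333) = 16.0 × -0.2833 = -4.533 cmH2O.

-4.5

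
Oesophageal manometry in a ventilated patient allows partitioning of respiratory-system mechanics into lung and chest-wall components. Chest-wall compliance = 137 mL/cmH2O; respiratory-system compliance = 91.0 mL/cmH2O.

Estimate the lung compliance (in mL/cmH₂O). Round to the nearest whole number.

271

1/CL = 1/Crs − 1/Ccw.
1/CL = 1/91.0 − 1/137 = 0.00369.
CL = 271.0 mL/cmH2O.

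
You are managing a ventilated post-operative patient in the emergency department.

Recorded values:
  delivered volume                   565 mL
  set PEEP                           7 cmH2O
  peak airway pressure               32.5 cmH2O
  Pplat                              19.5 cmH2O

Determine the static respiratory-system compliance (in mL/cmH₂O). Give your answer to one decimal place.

Cstat = Vt / (Pplat − PEEP) = 565 / (19.5 − 7) = 565 / 12.5 = 45.2 mL/cmH2O.

45.2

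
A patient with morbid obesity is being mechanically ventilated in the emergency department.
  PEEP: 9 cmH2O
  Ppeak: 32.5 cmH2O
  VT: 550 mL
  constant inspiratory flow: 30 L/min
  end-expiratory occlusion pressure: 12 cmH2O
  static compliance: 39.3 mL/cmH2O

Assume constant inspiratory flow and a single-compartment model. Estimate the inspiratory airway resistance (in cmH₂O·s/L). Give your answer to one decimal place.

13.0

Flow: 30 L/min ÷ 60 = 0.5 L/s.
Total PEEP = 12 cmH2O (set 9 + intrinsic 3); this is the baseline alveolar pressure.
Equation of motion (constant flow): PIP = Vt/C + R·V̇ + PEEP.
R·V̇ = PIP − Vt/C − PEEP = 32.5 − 550/39.3 − 12 = 32.5 − 13.995 − 12 = 6.505 cmH2O.
R = 6.505 / 0.5 = 13.01 cmH2O·s/L.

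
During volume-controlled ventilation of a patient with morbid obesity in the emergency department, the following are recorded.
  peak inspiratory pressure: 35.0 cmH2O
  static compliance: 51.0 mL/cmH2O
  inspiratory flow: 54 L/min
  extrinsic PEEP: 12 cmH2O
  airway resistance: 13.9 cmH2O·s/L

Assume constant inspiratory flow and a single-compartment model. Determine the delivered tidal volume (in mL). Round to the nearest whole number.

Flow: 54 L/min ÷ 60 = 0.9 L/s.
Equation of motion (constant flow): PIP = Vt/C + R·V̇ + PEEP.
Vt/C = PIP − R·V̇ − PEEP = 35.0 − 12.51 − 12 = 10.49 cmH2O.
Vt = C × 10.49 = 51.0 × 10.49 = 534.99 mL.

535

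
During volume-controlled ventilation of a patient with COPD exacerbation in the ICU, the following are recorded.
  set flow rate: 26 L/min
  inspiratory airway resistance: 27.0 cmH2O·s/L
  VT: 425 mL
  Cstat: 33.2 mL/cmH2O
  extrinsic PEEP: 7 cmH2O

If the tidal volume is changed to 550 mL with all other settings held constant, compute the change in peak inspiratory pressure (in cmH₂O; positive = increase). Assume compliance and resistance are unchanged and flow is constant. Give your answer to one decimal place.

3.8

PIP = Vt/C + R·V̇ + PEEP (constant-flow equation of motion).
Only the elastic term changes: ΔPIP = ΔVt / C = (550 − 425) / 33.2 = 3.765 cmH2O.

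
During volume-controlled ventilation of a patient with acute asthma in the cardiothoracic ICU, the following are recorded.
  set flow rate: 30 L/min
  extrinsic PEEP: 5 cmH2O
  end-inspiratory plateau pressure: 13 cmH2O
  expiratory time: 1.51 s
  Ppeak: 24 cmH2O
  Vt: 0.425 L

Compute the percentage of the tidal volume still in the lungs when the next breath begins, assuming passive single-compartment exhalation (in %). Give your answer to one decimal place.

Flow: 30 L/min ÷ 60 = 0.5 L/s.
R = (PIP − Pplat)/V̇ = (24 − 13) / 0.5 = 11.0/0.5 = 22.0 cmH2O·s/L.
C = Vt/(Pplat − PEEP) = 425.0 / (13 − 5) = 425.0/8.0 = 53.125 mL/cmH2O.
τ = R × C = 22.0 × 0.05313 L/cmH2O = 1.169 s.
Fraction remaining at end-expiration = e^(−Te/τ) = e^(−1.51/1.169) = 0.2748 → 27.48%.

27.5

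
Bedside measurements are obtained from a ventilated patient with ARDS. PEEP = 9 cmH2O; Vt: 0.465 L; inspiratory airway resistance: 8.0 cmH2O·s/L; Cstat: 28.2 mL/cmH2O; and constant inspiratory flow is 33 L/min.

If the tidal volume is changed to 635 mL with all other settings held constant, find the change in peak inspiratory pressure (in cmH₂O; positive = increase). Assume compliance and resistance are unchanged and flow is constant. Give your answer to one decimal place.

6.0

PIP = Vt/C + R·V̇ + PEEP (constant-flow equation of motion).
Only the elastic term changes: ΔPIP = ΔVt / C = (635 − 465) / 28.2 = 6.028 cmH2O.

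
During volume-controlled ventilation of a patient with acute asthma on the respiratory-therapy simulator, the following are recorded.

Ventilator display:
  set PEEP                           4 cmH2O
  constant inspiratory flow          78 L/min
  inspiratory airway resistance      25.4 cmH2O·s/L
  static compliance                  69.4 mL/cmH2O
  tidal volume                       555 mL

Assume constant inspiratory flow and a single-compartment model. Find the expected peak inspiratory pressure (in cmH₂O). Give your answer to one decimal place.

45.0

Flow: 78 L/min ÷ 60 = 1.3 L/s.
Equation of motion (constant flow): PIP = Vt/C + R·V̇ + PEEP.
PIP = 555/69.4 + 25.4×1.3 + 4 = 7.997 + 33.02 + 4 = 45.017 cmH2O.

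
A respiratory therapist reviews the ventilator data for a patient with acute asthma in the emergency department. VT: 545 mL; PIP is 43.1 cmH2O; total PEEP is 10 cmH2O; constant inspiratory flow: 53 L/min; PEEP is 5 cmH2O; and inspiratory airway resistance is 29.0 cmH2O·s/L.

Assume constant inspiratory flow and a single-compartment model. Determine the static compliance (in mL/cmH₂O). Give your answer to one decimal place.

Flow: 53 L/min ÷ 60 = 0.8833 L/s.
Total PEEP = 10 cmH2O (set 5 + intrinsic 5); this is the baseline alveolar pressure.
Equation of motion (constant flow): PIP = Vt/C + R·V̇ + PEEP.
Vt/C = PIP − R·V̇ − PEEP = 43.1 − 29.0×0.8833 − 10 = 43.1 − 25.616 − 10 = 7.484 cmH2O.
C = Vt / 7.484 = 545 / 7.484 = 72.822 mL/cmH2O.

72.8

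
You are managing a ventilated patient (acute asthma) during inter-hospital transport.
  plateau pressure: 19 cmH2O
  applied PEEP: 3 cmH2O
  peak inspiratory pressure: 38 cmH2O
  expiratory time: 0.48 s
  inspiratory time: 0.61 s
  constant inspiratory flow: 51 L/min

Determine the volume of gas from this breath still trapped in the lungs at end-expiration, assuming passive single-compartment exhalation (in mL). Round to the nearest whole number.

267

Flow: 51 L/min ÷ 60 = 0.85 L/s.
Vt = flow × Ti = 0.85 L/s × 0.61 s × 1000 mL/L = 518.5 mL.
R = (PIP − Pplat)/V̇ = (38 − 19) / 0.85 = 19.0/0.85 = 22.353 cmH2O·s/L.
C = Vt/(Pplat − PEEP) = 518.5 / (19 − 3) = 518.5/16.0 = 32.406 mL/cmH2O.
τ = R × C = 22.353 × 0.03241 L/cmH2O = 0.7245 s.
Fraction remaining = e^(−Te/τ) = e^(−0.48/0.7245) = 0.5155.
Trapped volume = 518.5 × 0.5155 = 267.29 mL.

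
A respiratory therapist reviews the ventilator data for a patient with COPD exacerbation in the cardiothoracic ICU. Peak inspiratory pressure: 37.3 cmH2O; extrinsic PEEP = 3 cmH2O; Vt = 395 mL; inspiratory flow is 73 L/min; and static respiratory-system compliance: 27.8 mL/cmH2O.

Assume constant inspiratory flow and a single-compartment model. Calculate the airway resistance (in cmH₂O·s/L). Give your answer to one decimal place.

Flow: 73 L/min ÷ 60 = 1.2167 L/s.
Equation of motion (constant flow): PIP = Vt/C + R·V̇ + PEEP.
R·V̇ = PIP − Vt/C − PEEP = 37.3 − 395/27.8 − 3 = 37.3 − 14.209 − 3 = 20.091 cmH2O.
R = 20.091 / 1.2167 = 16.513 cmH2O·s/L.

16.5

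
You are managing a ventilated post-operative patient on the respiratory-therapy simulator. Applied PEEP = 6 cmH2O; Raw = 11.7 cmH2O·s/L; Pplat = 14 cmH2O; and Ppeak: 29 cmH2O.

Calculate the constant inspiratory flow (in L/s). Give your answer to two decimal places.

flow = (PIP − Pplat) / Raw = 15.0 / 11.7 = 1.282 L/s.

1.28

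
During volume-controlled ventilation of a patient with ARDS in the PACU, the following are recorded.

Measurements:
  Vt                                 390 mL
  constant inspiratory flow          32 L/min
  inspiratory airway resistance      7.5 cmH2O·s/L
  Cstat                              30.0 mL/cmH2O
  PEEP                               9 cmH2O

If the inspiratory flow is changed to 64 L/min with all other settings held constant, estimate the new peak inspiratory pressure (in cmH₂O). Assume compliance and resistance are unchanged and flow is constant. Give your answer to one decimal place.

Flow: 32 L/min ÷ 60 = 0.5333 L/s.
New flow: 64 L/min ÷ 60 = 1.0667 L/s.
PIP = Vt/C + R·V̇ + PEEP (constant-flow equation of motion).
Only the resistive term changes: ΔPIP = R × ΔV̇ = 7.5 × (1.0667 − 0.5333) = 7.5 × 0.5334 = 4.001 cmH2O.
Original PIP = 390/30.0 + 7.5×0.5333 + 9 = 26.0 cmH2O; new PIP = 26.0 + (4.001) = 30.001 cmH2O.

30.0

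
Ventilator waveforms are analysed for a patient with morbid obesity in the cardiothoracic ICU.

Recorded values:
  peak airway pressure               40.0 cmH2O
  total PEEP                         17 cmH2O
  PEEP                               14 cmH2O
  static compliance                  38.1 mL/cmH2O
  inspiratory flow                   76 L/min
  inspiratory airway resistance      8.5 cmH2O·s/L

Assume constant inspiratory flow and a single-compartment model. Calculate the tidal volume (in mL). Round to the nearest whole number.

Flow: 76 L/min ÷ 60 = 1.2667 L/s.
Total PEEP = 17 cmH2O (set 14 + intrinsic 3); this is the baseline alveolar pressure.
Equation of motion (constant flow): PIP = Vt/C + R·V̇ + PEEP.
Vt/C = PIP − R·V̇ − PEEP = 40.0 − 10.767 − 17 = 12.233 cmH2O.
Vt = C × 12.233 = 38.1 × 12.233 = 466.08 mL.

466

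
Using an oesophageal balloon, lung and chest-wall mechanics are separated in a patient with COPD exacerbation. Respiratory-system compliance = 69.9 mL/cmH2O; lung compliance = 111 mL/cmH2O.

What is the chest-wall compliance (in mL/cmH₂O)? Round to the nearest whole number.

189

1/Ccw = 1/Crs − 1/CL.
1/Ccw = 1/69.9 − 1/111 = 0.005297.
Ccw = 188.79 mL/cmH2O.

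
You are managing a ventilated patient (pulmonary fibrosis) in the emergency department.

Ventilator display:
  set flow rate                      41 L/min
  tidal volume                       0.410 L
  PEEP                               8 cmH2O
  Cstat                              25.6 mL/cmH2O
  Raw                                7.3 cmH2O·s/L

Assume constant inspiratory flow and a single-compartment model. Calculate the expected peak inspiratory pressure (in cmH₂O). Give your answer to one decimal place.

29.0

Flow: 41 L/min ÷ 60 = 0.6833 L/s.
Equation of motion (constant flow): PIP = Vt/C + R·V̇ + PEEP.
PIP = 410/25.6 + 7.3×0.6833 + 8 = 16.016 + 4.988 + 8 = 29.004 cmH2O.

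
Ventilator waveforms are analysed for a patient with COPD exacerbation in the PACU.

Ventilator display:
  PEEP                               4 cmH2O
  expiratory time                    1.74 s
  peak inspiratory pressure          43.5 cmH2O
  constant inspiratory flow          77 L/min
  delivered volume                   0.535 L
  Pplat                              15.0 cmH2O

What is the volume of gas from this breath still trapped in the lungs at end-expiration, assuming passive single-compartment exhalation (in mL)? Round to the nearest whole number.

107

Flow: 77 L/min ÷ 60 = 1.2833 L/s.
R = (PIP − Pplat)/V̇ = (43.5 − 15.0) / 1.2833 = 28.5/1.2833 = 22.208 cmH2O·s/L.
C = Vt/(Pplat − PEEP) = 535.0 / (15.0 − 4) = 535.0/11.0 = 48.636 mL/cmH2O.
τ = R × C = 22.208 × 0.04864 L/cmH2O = 1.08 s.
Fraction remaining = e^(−Te/τ) = e^(−1.74/1.08) = 0.1997.
Trapped volume = 535.0 × 0.1997 = 106.84 mL.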